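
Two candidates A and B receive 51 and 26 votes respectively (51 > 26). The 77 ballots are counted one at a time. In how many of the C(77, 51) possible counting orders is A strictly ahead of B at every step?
Strict-lead orderings = 75353121846291778200

Total orderings of the 77 votes with 51 for A: C(77, 51) = 232087615286578676856. By the Bertrand ballot formula (Cycle Lemma / reflection principle), the number of orderings in which A is strictly ahead of B throughout is (p − q)/(p + q) · C(p + q, p) = (51 − 26)/(51 + 26) · 232087615286578676856 = 75353121846291778200.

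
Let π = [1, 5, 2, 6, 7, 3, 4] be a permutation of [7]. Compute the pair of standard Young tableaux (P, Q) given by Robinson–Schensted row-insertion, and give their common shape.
P = [1, 2, 3, 4] / [5, 6, 7];  Q = [1, 2, 4, 5] / [3, 6, 7];  common shape = (4, 3)

Row-insert the values π_1, π_2, … into P one at a time, bumping the leftmost entry strictly greater than the inserted value down to the next row. The recording tableau Q records, in position (i, j), the step at which that cell was added to P.
  Insert 1 (step 1): P = [1];  Q = [1]
  Insert 5 (step 2): P = [1, 5];  Q = [1, 2]
  Insert 2 (step 3): P = [1, 2] / [5];  Q = [1, 2] / [3]
  Insert 6 (step 4): P = [1, 2, 6] / [5];  Q = [1, 2, 4] / [3]
  Insert 7 (step 5): P = [1, 2, 6, 7] / [5];  Q = [1, 2, 4, 5] / [3]
  Insert 3 (step 6): P = [1, 2, 3, 7] / [5, 6];  Q = [1, 2, 4, 5] / [3, 6]
  Insert 4 (step 7): P = [1, 2, 3, 4] / [5, 6, 7];  Q = [1, 2, 4, 5] / [3, 6, 7]
Final shape: (4, 3).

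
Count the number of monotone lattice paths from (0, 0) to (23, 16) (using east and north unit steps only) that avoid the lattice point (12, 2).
Number of paths = 37305637590

Total paths from (0, 0) to (23, 16): C(39, 23) = 37711260990. Paths through (12, 2): (paths (0, 0) → (12, 2)) × (paths (12, 2) → (23, 16)) = C(14, 12) · C(25, 11) = 91 · 4457400 = 405623400. Avoidance count = 37711260990 − 405623400 = 37305637590.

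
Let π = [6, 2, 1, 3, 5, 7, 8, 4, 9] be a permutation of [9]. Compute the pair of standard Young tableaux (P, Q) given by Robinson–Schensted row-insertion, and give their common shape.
P = [1, 3, 4, 7, 8, 9] / [2, 5] / [6];  Q = [1, 4, 5, 6, 7, 9] / [2, 8] / [3];  common shape = (6, 2, 1)

Row-insert the values π_1, π_2, … into P one at a time, bumping the leftmost entry strictly greater than the inserted value down to the next row. The recording tableau Q records, in position (i, j), the step at which that cell was added to P.
  Insert 6 (step 1): P = [6];  Q = [1]
  Insert 2 (step 2): P = [2] / [6];  Q = [1] / [2]
  Insert 1 (step 3): P = [1] / [2] / [6];  Q = [1] / [2] / [3]
  Insert 3 (step 4): P = [1, 3] / [2] / [6];  Q = [1, 4] / [2] / [3]
  Insert 5 (step 5): P = [1, 3, 5] / [2] / [6];  Q = [1, 4, 5] / [2] / [3]
  Insert 7 (step 6): P = [1, 3, 5, 7] / [2] / [6];  Q = [1, 4, 5, 6] / [2] / [3]
  Insert 8 (step 7): P = [1, 3, 5, 7, 8] / [2] / [6];  Q = [1, 4, 5, 6, 7] / [2] / [3]
  Insert 4 (step 8): P = [1, 3, 4, 7, 8] / [2, 5] / [6];  Q = [1, 4, 5, 6, 7] / [2, 8] / [3]
  Insert 9 (step 9): P = [1, 3, 4, 7, 8, 9] / [2, 5] / [6];  Q = [1, 4, 5, 6, 7, 9] / [2, 8] / [3]
Final shape: (6, 2, 1).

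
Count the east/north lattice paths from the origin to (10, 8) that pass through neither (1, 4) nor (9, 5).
Number of paths = 32355

Inclusion–exclusion. Total paths: C(18, 10) = 43758. Through P₁: C(5, 1)·C(13, 9) = 3575. Through P₂: C(14, 9)·C(4, 1) = 8008. Since P₁ is strictly southwest of P₂, a monotone path through both must visit P₁ then P₂; paths through both = C(5, 1)·C(9, 8)·C(4, 1) = 180. Avoid both = 43758 − 3575 − 8008 + 180 = 32355.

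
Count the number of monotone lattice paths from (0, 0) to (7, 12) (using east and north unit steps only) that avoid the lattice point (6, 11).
Number of paths = 25636

Total paths from (0, 0) to (7, 12): C(19, 7) = 50388. Paths through (6, 11): (paths (0, 0) → (6, 11)) × (paths (6, 11) → (7, 12)) = C(17, 6) · C(2, 1) = 12376 · 2 = 24752. Avoidance count = 50388 − 24752 = 25636.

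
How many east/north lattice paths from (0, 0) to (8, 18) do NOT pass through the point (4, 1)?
Number of paths = 1532350

Total paths from (0, 0) to (8, 18): C(26, 8) = 1562275. Paths through (4, 1): (paths (0, 0) → (4, 1)) × (paths (4, 1) → (8, 18)) = C(5, 4) · C(21, 4) = 5 · 5985 = 29925. Avoidance count = 1562275 − 29925 = 1532350.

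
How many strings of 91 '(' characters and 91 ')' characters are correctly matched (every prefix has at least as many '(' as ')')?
C_91 = 3935312233584004685417853572763349509774031680023800

These balanced parentheses are counted by the Catalan number C_n = (1/(n + 1)) · C(2n, n). For n = 91: C_91 = (1/92) · C(182, 91) = 362048725489728431058442528694228154899210914562189600/92 = 3935312233584004685417853572763349509774031680023800.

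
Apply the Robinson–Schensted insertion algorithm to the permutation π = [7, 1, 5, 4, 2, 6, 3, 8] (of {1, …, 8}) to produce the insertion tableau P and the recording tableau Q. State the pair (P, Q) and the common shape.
P = [1, 2, 3, 8] / [4, 6] / [5] / [7];  Q = [1, 3, 6, 8] / [2, 7] / [4] / [5];  common shape = (4, 2, 1, 1)

Row-insert the values π_1, π_2, … into P one at a time, bumping the leftmost entry strictly greater than the inserted value down to the next row. The recording tableau Q records, in position (i, j), the step at which that cell was added to P.
  Insert 7 (step 1): P = [7];  Q = [1]
  Insert 1 (step 2): P = [1] / [7];  Q = [1] / [2]
  Insert 5 (step 3): P = [1, 5] / [7];  Q = [1, 3] / [2]
  Insert 4 (step 4): P = [1, 4] / [5] / [7];  Q = [1, 3] / [2] / [4]
  Insert 2 (step 5): P = [1, 2] / [4] / [5] / [7];  Q = [1, 3] / [2] / [4] / [5]
  Insert 6 (step 6): P = [1, 2, 6] / [4] / [5] / [7];  Q = [1, 3, 6] / [2] / [4] / [5]
  Insert 3 (step 7): P = [1, 2, 3] / [4, 6] / [5] / [7];  Q = [1, 3, 6] / [2, 7] / [4] / [5]
  Insert 8 (step 8): P = [1, 2, 3, 8] / [4, 6] / [5] / [7];  Q = [1, 3, 6, 8] / [2, 7] / [4] / [5]
Final shape: (4, 2, 1, 1).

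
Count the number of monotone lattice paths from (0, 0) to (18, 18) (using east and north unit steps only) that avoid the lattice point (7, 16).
Number of paths = 9056013054

Total paths from (0, 0) to (18, 18): C(36, 18) = 9075135300. Paths through (7, 16): (paths (0, 0) → (7, 16)) × (paths (7, 16) → (18, 18)) = C(23, 7) · C(13, 11) = 245157 · 78 = 19122246. Avoidance count = 9075135300 − 19122246 = 9056013054.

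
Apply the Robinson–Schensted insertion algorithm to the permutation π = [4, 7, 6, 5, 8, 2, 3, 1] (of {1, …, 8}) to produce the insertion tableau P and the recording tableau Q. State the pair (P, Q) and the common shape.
P = [1, 3, 8] / [2, 5] / [4] / [6] / [7];  Q = [1, 2, 5] / [3, 7] / [4] / [6] / [8];  common shape = (3, 2, 1, 1, 1)

Row-insert the values π_1, π_2, … into P one at a time, bumping the leftmost entry strictly greater than the inserted value down to the next row. The recording tableau Q records, in position (i, j), the step at which that cell was added to P.
  Insert 4 (step 1): P = [4];  Q = [1]
  Insert 7 (step 2): P = [4, 7];  Q = [1, 2]
  Insert 6 (step 3): P = [4, 6] / [7];  Q = [1, 2] / [3]
  Insert 5 (step 4): P = [4, 5] / [6] / [7];  Q = [1, 2] / [3] / [4]
  Insert 8 (step 5): P = [4, 5, 8] / [6] / [7];  Q = [1, 2, 5] / [3] / [4]
  Insert 2 (step 6): P = [2, 5, 8] / [4] / [6] / [7];  Q = [1, 2, 5] / [3] / [4] / [6]
  Insert 3 (step 7): P = [2, 3, 8] / [4, 5] / [6] / [7];  Q = [1, 2, 5] / [3, 7] / [4] / [6]
  Insert 1 (step 8): P = [1, 3, 8] / [2, 5] / [4] / [6] / [7];  Q = [1, 2, 5] / [3, 7] / [4] / [6] / [8]
Final shape: (3, 2, 1, 1, 1).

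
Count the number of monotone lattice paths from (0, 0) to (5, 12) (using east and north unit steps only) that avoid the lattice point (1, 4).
Number of paths = 3713

Total paths from (0, 0) to (5, 12): C(17, 5) = 6188. Paths through (1, 4): (paths (0, 0) → (1, 4)) × (paths (1, 4) → (5, 12)) = C(5, 1) · C(12, 4) = 5 · 495 = 2475. Avoidance count = 6188 − 2475 = 3713.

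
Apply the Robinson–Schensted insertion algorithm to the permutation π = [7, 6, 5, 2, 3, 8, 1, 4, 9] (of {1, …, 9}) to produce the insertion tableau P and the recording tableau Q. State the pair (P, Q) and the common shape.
P = [1, 3, 4, 9] / [2, 8] / [5] / [6] / [7];  Q = [1, 5, 6, 9] / [2, 8] / [3] / [4] / [7];  common shape = (4, 2, 1, 1, 1)

Row-insert the values π_1, π_2, … into P one at a time, bumping the leftmost entry strictly greater than the inserted value down to the next row. The recording tableau Q records, in position (i, j), the step at which that cell was added to P.
  Insert 7 (step 1): P = [7];  Q = [1]
  Insert 6 (step 2): P = [6] / [7];  Q = [1] / [2]
  Insert 5 (step 3): P = [5] / [6] / [7];  Q = [1] / [2] / [3]
  Insert 2 (step 4): P = [2] / [5] / [6] / [7];  Q = [1] / [2] / [3] / [4]
  Insert 3 (step 5): P = [2, 3] / [5] / [6] / [7];  Q = [1, 5] / [2] / [3] / [4]
  Insert 8 (step 6): P = [2, 3, 8] / [5] / [6] / [7];  Q = [1, 5, 6] / [2] / [3] / [4]
  Insert 1 (step 7): P = [1, 3, 8] / [2] / [5] / [6] / [7];  Q = [1, 5, 6] / [2] / [3] / [4] / [7]
  Insert 4 (step 8): P = [1, 3, 4] / [2, 8] / [5] / [6] / [7];  Q = [1, 5, 6] / [2, 8] / [3] / [4] / [7]
  Insert 9 (step 9): P = [1, 3, 4, 9] / [2, 8] / [5] / [6] / [7];  Q = [1, 5, 6, 9] / [2, 8] / [3] / [4] / [7]
Final shape: (4, 2, 1, 1, 1).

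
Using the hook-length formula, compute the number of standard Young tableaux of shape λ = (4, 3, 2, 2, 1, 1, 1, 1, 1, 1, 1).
# SYT of shape (4, 3, 2, 2, 1, 1, 1, 1, 1, 1, 1) = 583440

Hook-length formula: f^λ = n! / Π hook(c), product over all cells c of the Young diagram. For λ = (4, 3, 2, 2, 1, 1, 1, 1, 1, 1, 1), n = 18 boxes. Hook lengths by row (left-to-right, top-to-bottom): [14, 6, 3, 1]; [12, 4, 1]; [10, 2]; [9, 1]; [7]; [6]; [5]; [4]; [3]; [2]; [1]. Product of hooks = 10973491200. So f^λ = 18! / 10973491200 = 6402373705728000 / 10973491200 = 583440.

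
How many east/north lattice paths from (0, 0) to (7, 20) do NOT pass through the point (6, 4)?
Number of paths = 884460

Total paths from (0, 0) to (7, 20): C(27, 7) = 888030. Paths through (6, 4): (paths (0, 0) → (6, 4)) × (paths (6, 4) → (7, 20)) = C(10, 6) · C(17, 1) = 210 · 17 = 3570. Avoidance count = 888030 − 3570 = 884460.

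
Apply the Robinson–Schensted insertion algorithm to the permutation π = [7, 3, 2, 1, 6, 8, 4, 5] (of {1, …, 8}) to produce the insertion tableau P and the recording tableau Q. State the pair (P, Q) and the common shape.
P = [1, 4, 5] / [2, 6, 8] / [3] / [7];  Q = [1, 5, 6] / [2, 7, 8] / [3] / [4];  common shape = (3, 3, 1, 1)

Row-insert the values π_1, π_2, … into P one at a time, bumping the leftmost entry strictly greater than the inserted value down to the next row. The recording tableau Q records, in position (i, j), the step at which that cell was added to P.
  Insert 7 (step 1): P = [7];  Q = [1]
  Insert 3 (step 2): P = [3] / [7];  Q = [1] / [2]
  Insert 2 (step 3): P = [2] / [3] / [7];  Q = [1] / [2] / [3]
  Insert 1 (step 4): P = [1] / [2] / [3] / [7];  Q = [1] / [2] / [3] / [4]
  Insert 6 (step 5): P = [1, 6] / [2] / [3] / [7];  Q = [1, 5] / [2] / [3] / [4]
  Insert 8 (step 6): P = [1, 6, 8] / [2] / [3] / [7];  Q = [1, 5, 6] / [2] / [3] / [4]
  Insert 4 (step 7): P = [1, 4, 8] / [2, 6] / [3] / [7];  Q = [1, 5, 6] / [2, 7] / [3] / [4]
  Insert 5 (step 8): P = [1, 4, 5] / [2, 6, 8] / [3] / [7];  Q = [1, 5, 6] / [2, 7, 8] / [3] / [4]
Final shape: (3, 3, 1, 1).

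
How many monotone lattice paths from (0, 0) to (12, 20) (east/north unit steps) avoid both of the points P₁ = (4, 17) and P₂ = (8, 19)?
Number of paths = 214153815

Inclusion–exclusion. Total paths: C(32, 12) = 225792840. Through P₁: C(21, 4)·C(11, 8) = 987525. Through P₂: C(27, 8)·C(5, 4) = 11100375. Since P₁ is strictly southwest of P₂, a monotone path through both must visit P₁ then P₂; paths through both = C(21, 4)·C(6, 4)·C(5, 4) = 448875. Avoid both = 225792840 − 987525 − 11100375 + 448875 = 214153815.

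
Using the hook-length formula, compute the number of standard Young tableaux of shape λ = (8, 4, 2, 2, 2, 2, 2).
# SYT of shape (8, 4, 2, 2, 2, 2, 2) = 492445800

Hook-length formula: f^λ = n! / Π hook(c), product over all cells c of the Young diagram. For λ = (8, 4, 2, 2, 2, 2, 2), n = 22 boxes. Hook lengths by row (left-to-right, top-to-bottom): [14, 13, 7, 6, 4, 3, 2, 1]; [9, 8, 2, 1]; [6, 5]; [5, 4]; [4, 3]; [3, 2]; [2, 1]. Product of hooks = 2282486169600. So f^λ = 22! / 2282486169600 = 1124000727777607680000 / 2282486169600 = 492445800.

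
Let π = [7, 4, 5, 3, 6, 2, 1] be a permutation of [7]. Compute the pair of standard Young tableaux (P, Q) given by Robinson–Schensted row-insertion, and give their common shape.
P = [1, 5, 6] / [2] / [3] / [4] / [7];  Q = [1, 3, 5] / [2] / [4] / [6] / [7];  common shape = (3, 1, 1, 1, 1)

Row-insert the values π_1, π_2, … into P one at a time, bumping the leftmost entry strictly greater than the inserted value down to the next row. The recording tableau Q records, in position (i, j), the step at which that cell was added to P.
  Insert 7 (step 1): P = [7];  Q = [1]
  Insert 4 (step 2): P = [4] / [7];  Q = [1] / [2]
  Insert 5 (step 3): P = [4, 5] / [7];  Q = [1, 3] / [2]
  Insert 3 (step 4): P = [3, 5] / [4] / [7];  Q = [1, 3] / [2] / [4]
  Insert 6 (step 5): P = [3, 5, 6] / [4] / [7];  Q = [1, 3, 5] / [2] / [4]
  Insert 2 (step 6): P = [2, 5, 6] / [3] / [4] / [7];  Q = [1, 3, 5] / [2] / [4] / [6]
  Insert 1 (step 7): P = [1, 5, 6] / [2] / [3] / [4] / [7];  Q = [1, 3, 5] / [2] / [4] / [6] / [7]
Final shape: (3, 1, 1, 1, 1).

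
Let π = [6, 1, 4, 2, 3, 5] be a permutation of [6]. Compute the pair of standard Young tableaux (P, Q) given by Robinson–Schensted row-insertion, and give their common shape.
P = [1, 2, 3, 5] / [4] / [6];  Q = [1, 3, 5, 6] / [2] / [4];  common shape = (4, 1, 1)

Row-insert the values π_1, π_2, … into P one at a time, bumping the leftmost entry strictly greater than the inserted value down to the next row. The recording tableau Q records, in position (i, j), the step at which that cell was added to P.
  Insert 6 (step 1): P = [6];  Q = [1]
  Insert 1 (step 2): P = [1] / [6];  Q = [1] / [2]
  Insert 4 (step 3): P = [1, 4] / [6];  Q = [1, 3] / [2]
  Insert 2 (step 4): P = [1, 2] / [4] / [6];  Q = [1, 3] / [2] / [4]
  Insert 3 (step 5): P = [1, 2, 3] / [4] / [6];  Q = [1, 3, 5] / [2] / [4]
  Insert 5 (step 6): P = [1, 2, 3, 5] / [4] / [6];  Q = [1, 3, 5, 6] / [2] / [4]
Final shape: (4, 1, 1).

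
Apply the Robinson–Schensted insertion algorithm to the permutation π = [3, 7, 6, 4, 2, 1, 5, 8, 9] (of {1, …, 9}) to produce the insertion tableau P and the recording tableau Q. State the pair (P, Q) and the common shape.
P = [1, 4, 5, 8, 9] / [2] / [3] / [6] / [7];  Q = [1, 2, 7, 8, 9] / [3] / [4] / [5] / [6];  common shape = (5, 1, 1, 1, 1)

Row-insert the values π_1, π_2, … into P one at a time, bumping the leftmost entry strictly greater than the inserted value down to the next row. The recording tableau Q records, in position (i, j), the step at which that cell was added to P.
  Insert 3 (step 1): P = [3];  Q = [1]
  Insert 7 (step 2): P = [3, 7];  Q = [1, 2]
  Insert 6 (step 3): P = [3, 6] / [7];  Q = [1, 2] / [3]
  Insert 4 (step 4): P = [3, 4] / [6] / [7];  Q = [1, 2] / [3] / [4]
  Insert 2 (step 5): P = [2, 4] / [3] / [6] / [7];  Q = [1, 2] / [3] / [4] / [5]
  Insert 1 (step 6): P = [1, 4] / [2] / [3] / [6] / [7];  Q = [1, 2] / [3] / [4] / [5] / [6]
  Insert 5 (step 7): P = [1, 4, 5] / [2] / [3] / [6] / [7];  Q = [1, 2, 7] / [3] / [4] / [5] / [6]
  Insert 8 (step 8): P = [1, 4, 5, 8] / [2] / [3] / [6] / [7];  Q = [1, 2, 7, 8] / [3] / [4] / [5] / [6]
  Insert 9 (step 9): P = [1, 4, 5, 8, 9] / [2] / [3] / [6] / [7];  Q = [1, 2, 7, 8, 9] / [3] / [4] / [5] / [6]
Final shape: (5, 1, 1, 1, 1).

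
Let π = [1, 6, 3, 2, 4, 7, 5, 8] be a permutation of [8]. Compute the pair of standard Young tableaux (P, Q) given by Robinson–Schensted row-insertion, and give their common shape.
P = [1, 2, 4, 5, 8] / [3, 7] / [6];  Q = [1, 2, 5, 6, 8] / [3, 7] / [4];  common shape = (5, 2, 1)

Row-insert the values π_1, π_2, … into P one at a time, bumping the leftmost entry strictly greater than the inserted value down to the next row. The recording tableau Q records, in position (i, j), the step at which that cell was added to P.
  Insert 1 (step 1): P = [1];  Q = [1]
  Insert 6 (step 2): P = [1, 6];  Q = [1, 2]
  Insert 3 (step 3): P = [1, 3] / [6];  Q = [1, 2] / [3]
  Insert 2 (step 4): P = [1, 2] / [3] / [6];  Q = [1, 2] / [3] / [4]
  Insert 4 (step 5): P = [1, 2, 4] / [3] / [6];  Q = [1, 2, 5] / [3] / [4]
  Insert 7 (step 6): P = [1, 2, 4, 7] / [3] / [6];  Q = [1, 2, 5, 6] / [3] / [4]
  Insert 5 (step 7): P = [1, 2, 4, 5] / [3, 7] / [6];  Q = [1, 2, 5, 6] / [3, 7] / [4]
  Insert 8 (step 8): P = [1, 2, 4, 5, 8] / [3, 7] / [6];  Q = [1, 2, 5, 6, 8] / [3, 7] / [4]
Final shape: (5, 2, 1).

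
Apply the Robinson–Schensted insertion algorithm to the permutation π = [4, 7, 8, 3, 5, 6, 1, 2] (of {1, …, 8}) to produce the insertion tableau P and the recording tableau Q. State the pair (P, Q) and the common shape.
P = [1, 2, 6] / [3, 5, 8] / [4, 7];  Q = [1, 2, 3] / [4, 5, 6] / [7, 8];  common shape = (3, 3, 2)

Row-insert the values π_1, π_2, … into P one at a time, bumping the leftmost entry strictly greater than the inserted value down to the next row. The recording tableau Q records, in position (i, j), the step at which that cell was added to P.
  Insert 4 (step 1): P = [4];  Q = [1]
  Insert 7 (step 2): P = [4, 7];  Q = [1, 2]
  Insert 8 (step 3): P = [4, 7, 8];  Q = [1, 2, 3]
  Insert 3 (step 4): P = [3, 7, 8] / [4];  Q = [1, 2, 3] / [4]
  Insert 5 (step 5): P = [3, 5, 8] / [4, 7];  Q = [1, 2, 3] / [4, 5]
  Insert 6 (step 6): P = [3, 5, 6] / [4, 7, 8];  Q = [1, 2, 3] / [4, 5, 6]
  Insert 1 (step 7): P = [1, 5, 6] / [3, 7, 8] / [4];  Q = [1, 2, 3] / [4, 5, 6] / [7]
  Insert 2 (step 8): P = [1, 2, 6] / [3, 5, 8] / [4, 7];  Q = [1, 2, 3] / [4, 5, 6] / [7, 8]
Final shape: (3, 3, 2).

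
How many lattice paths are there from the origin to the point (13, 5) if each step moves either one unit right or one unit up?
Number of paths = 8568

A monotone lattice path from (0, 0) to (13, 5) consists of 13 east steps and 5 north steps in some order, so it is determined by which 13 of the 18 steps are east. The count is C(18, 13) = 8568.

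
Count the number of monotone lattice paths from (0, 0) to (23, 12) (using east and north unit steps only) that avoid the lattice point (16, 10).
Number of paths = 643229340

Total paths from (0, 0) to (23, 12): C(35, 23) = 834451800. Paths through (16, 10): (paths (0, 0) → (16, 10)) × (paths (16, 10) → (23, 12)) = C(26, 16) · C(9, 7) = 5311735 · 36 = 191222460. Avoidance count = 834451800 − 191222460 = 643229340.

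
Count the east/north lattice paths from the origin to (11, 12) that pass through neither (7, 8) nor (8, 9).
Number of paths = 672828

Inclusion–exclusion. Total paths: C(23, 11) = 1352078. Through P₁: C(15, 7)·C(8, 4) = 450450. Through P₂: C(17, 8)·C(6, 3) = 486200. Since P₁ is strictly southwest of P₂, a monotone path through both must visit P₁ then P₂; paths through both = C(15, 7)·C(2, 1)·C(6, 3) = 257400. Avoid both = 1352078 − 450450 − 486200 + 257400 = 672828.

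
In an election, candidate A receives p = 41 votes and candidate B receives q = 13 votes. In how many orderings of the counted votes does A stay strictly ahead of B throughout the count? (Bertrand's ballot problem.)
Strict-lead orderings = 574609830760

Total orderings of the 54 votes with 41 for A: C(54, 41) = 1108176102180. By the Bertrand ballot formula (Cycle Lemma / reflection principle), the number of orderings in which A is strictly ahead of B throughout is (p − q)/(p + q) · C(p + q, p) = (41 − 13)/(41 + 13) · 1108176102180 = 574609830760.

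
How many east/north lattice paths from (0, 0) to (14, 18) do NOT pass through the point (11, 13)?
Number of paths = 331651536

Total paths from (0, 0) to (14, 18): C(32, 14) = 471435600. Paths through (11, 13): (paths (0, 0) → (11, 13)) × (paths (11, 13) → (14, 18)) = C(24, 11) · C(8, 3) = 2496144 · 56 = 139784064. Avoidance count = 471435600 − 139784064 = 331651536.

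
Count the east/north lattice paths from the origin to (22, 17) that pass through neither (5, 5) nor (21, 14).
Number of paths = 30722823390

Inclusion–exclusion. Total paths: C(39, 22) = 51021117810. Through P₁: C(10, 5)·C(29, 17) = 13077775620. Through P₂: C(35, 21)·C(4, 1) = 9279837600. Since P₁ is strictly southwest of P₂, a monotone path through both must visit P₁ then P₂; paths through both = C(10, 5)·C(25, 16)·C(4, 1) = 2059318800. Avoid both = 51021117810 − 13077775620 − 9279837600 + 2059318800 = 30722823390.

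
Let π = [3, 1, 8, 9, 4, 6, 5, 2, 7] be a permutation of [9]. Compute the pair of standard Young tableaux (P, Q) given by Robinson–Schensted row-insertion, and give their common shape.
P = [1, 2, 5, 7] / [3, 4, 9] / [6] / [8];  Q = [1, 3, 4, 9] / [2, 5, 6] / [7] / [8];  common shape = (4, 3, 1, 1)

Row-insert the values π_1, π_2, … into P one at a time, bumping the leftmost entry strictly greater than the inserted value down to the next row. The recording tableau Q records, in position (i, j), the step at which that cell was added to P.
  Insert 3 (step 1): P = [3];  Q = [1]
  Insert 1 (step 2): P = [1] / [3];  Q = [1] / [2]
  Insert 8 (step 3): P = [1, 8] / [3];  Q = [1, 3] / [2]
  Insert 9 (step 4): P = [1, 8, 9] / [3];  Q = [1, 3, 4] / [2]
  Insert 4 (step 5): P = [1, 4, 9] / [3, 8];  Q = [1, 3, 4] / [2, 5]
  Insert 6 (step 6): P = [1, 4, 6] / [3, 8, 9];  Q = [1, 3, 4] / [2, 5, 6]
  Insert 5 (step 7): P = [1, 4, 5] / [3, 6, 9] / [8];  Q = [1, 3, 4] / [2, 5, 6] / [7]
  Insert 2 (step 8): P = [1, 2, 5] / [3, 4, 9] / [6] / [8];  Q = [1, 3, 4] / [2, 5, 6] / [7] / [8]
  Insert 7 (step 9): P = [1, 2, 5, 7] / [3, 4, 9] / [6] / [8];  Q = [1, 3, 4, 9] / [2, 5, 6] / [7] / [8]
Final shape: (4, 3, 1, 1).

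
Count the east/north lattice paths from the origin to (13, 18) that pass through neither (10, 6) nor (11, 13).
Number of paths = 151535755

Inclusion–exclusion. Total paths: C(31, 13) = 206253075. Through P₁: C(16, 10)·C(15, 3) = 3643640. Through P₂: C(24, 11)·C(7, 2) = 52419024. Since P₁ is strictly southwest of P₂, a monotone path through both must visit P₁ then P₂; paths through both = C(16, 10)·C(8, 1)·C(7, 2) = 1345344. Avoid both = 206253075 − 3643640 − 52419024 + 1345344 = 151535755.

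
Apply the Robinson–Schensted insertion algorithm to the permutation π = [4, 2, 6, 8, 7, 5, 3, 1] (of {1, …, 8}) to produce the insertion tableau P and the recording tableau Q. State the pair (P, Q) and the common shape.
P = [1, 3, 7] / [2, 5] / [4] / [6] / [8];  Q = [1, 3, 4] / [2, 5] / [6] / [7] / [8];  common shape = (3, 2, 1, 1, 1)

Row-insert the values π_1, π_2, … into P one at a time, bumping the leftmost entry strictly greater than the inserted value down to the next row. The recording tableau Q records, in position (i, j), the step at which that cell was added to P.
  Insert 4 (step 1): P = [4];  Q = [1]
  Insert 2 (step 2): P = [2] / [4];  Q = [1] / [2]
  Insert 6 (step 3): P = [2, 6] / [4];  Q = [1, 3] / [2]
  Insert 8 (step 4): P = [2, 6, 8] / [4];  Q = [1, 3, 4] / [2]
  Insert 7 (step 5): P = [2, 6, 7] / [4, 8];  Q = [1, 3, 4] / [2, 5]
  Insert 5 (step 6): P = [2, 5, 7] / [4, 6] / [8];  Q = [1, 3, 4] / [2, 5] / [6]
  Insert 3 (step 7): P = [2, 3, 7] / [4, 5] / [6] / [8];  Q = [1, 3, 4] / [2, 5] / [6] / [7]
  Insert 1 (step 8): P = [1, 3, 7] / [2, 5] / [4] / [6] / [8];  Q = [1, 3, 4] / [2, 5] / [6] / [7] / [8]
Final shape: (3, 2, 1, 1, 1).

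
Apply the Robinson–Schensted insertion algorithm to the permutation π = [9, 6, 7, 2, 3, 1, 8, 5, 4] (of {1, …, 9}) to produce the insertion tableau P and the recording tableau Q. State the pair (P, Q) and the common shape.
P = [1, 3, 4] / [2, 5, 8] / [6, 7] / [9];  Q = [1, 3, 7] / [2, 5, 8] / [4, 9] / [6];  common shape = (3, 3, 2, 1)

Row-insert the values π_1, π_2, … into P one at a time, bumping the leftmost entry strictly greater than the inserted value down to the next row. The recording tableau Q records, in position (i, j), the step at which that cell was added to P.
  Insert 9 (step 1): P = [9];  Q = [1]
  Insert 6 (step 2): P = [6] / [9];  Q = [1] / [2]
  Insert 7 (step 3): P = [6, 7] / [9];  Q = [1, 3] / [2]
  Insert 2 (step 4): P = [2, 7] / [6] / [9];  Q = [1, 3] / [2] / [4]
  Insert 3 (step 5): P = [2, 3] / [6, 7] / [9];  Q = [1, 3] / [2, 5] / [4]
  Insert 1 (step 6): P = [1, 3] / [2, 7] / [6] / [9];  Q = [1, 3] / [2, 5] / [4] / [6]
  Insert 8 (step 7): P = [1, 3, 8] / [2, 7] / [6] / [9];  Q = [1, 3, 7] / [2, 5] / [4] / [6]
  Insert 5 (step 8): P = [1, 3, 5] / [2, 7, 8] / [6] / [9];  Q = [1, 3, 7] / [2, 5, 8] / [4] / [6]
  Insert 4 (step 9): P = [1, 3, 4] / [2, 5, 8] / [6, 7] / [9];  Q = [1, 3, 7] / [2, 5, 8] / [4, 9] / [6]
Final shape: (3, 3, 2, 1).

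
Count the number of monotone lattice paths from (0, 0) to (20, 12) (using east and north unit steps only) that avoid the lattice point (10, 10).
Number of paths = 213598944

Total paths from (0, 0) to (20, 12): C(32, 20) = 225792840. Paths through (10, 10): (paths (0, 0) → (10, 10)) × (paths (10, 10) → (20, 12)) = C(20, 10) · C(12, 10) = 184756 · 66 = 12193896. Avoidance count = 225792840 − 12193896 = 213598944.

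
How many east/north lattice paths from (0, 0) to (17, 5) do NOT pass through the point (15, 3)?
Number of paths = 21438

Total paths from (0, 0) to (17, 5): C(22, 17) = 26334. Paths through (15, 3): (paths (0, 0) → (15, 3)) × (paths (15, 3) → (17, 5)) = C(18, 15) · C(4, 2) = 816 · 6 = 4896. Avoidance count = 26334 − 4896 = 21438.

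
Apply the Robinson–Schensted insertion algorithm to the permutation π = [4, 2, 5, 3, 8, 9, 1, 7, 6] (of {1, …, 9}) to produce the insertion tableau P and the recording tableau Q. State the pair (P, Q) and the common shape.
P = [1, 3, 6, 9] / [2, 5, 7] / [4, 8];  Q = [1, 3, 5, 6] / [2, 4, 8] / [7, 9];  common shape = (4, 3, 2)

Row-insert the values π_1, π_2, … into P one at a time, bumping the leftmost entry strictly greater than the inserted value down to the next row. The recording tableau Q records, in position (i, j), the step at which that cell was added to P.
  Insert 4 (step 1): P = [4];  Q = [1]
  Insert 2 (step 2): P = [2] / [4];  Q = [1] / [2]
  Insert 5 (step 3): P = [2, 5] / [4];  Q = [1, 3] / [2]
  Insert 3 (step 4): P = [2, 3] / [4, 5];  Q = [1, 3] / [2, 4]
  Insert 8 (step 5): P = [2, 3, 8] / [4, 5];  Q = [1, 3, 5] / [2, 4]
  Insert 9 (step 6): P = [2, 3, 8, 9] / [4, 5];  Q = [1, 3, 5, 6] / [2, 4]
  Insert 1 (step 7): P = [1, 3, 8, 9] / [2, 5] / [4];  Q = [1, 3, 5, 6] / [2, 4] / [7]
  Insert 7 (step 8): P = [1, 3, 7, 9] / [2, 5, 8] / [4];  Q = [1, 3, 5, 6] / [2, 4, 8] / [7]
  Insert 6 (step 9): P = [1, 3, 6, 9] / [2, 5, 7] / [4, 8];  Q = [1, 3, 5, 6] / [2, 4, 8] / [7, 9]
Final shape: (4, 3, 2).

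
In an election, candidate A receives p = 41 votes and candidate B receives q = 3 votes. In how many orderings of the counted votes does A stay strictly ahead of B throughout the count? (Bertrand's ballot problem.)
Strict-lead orderings = 11438

Total orderings of the 44 votes with 41 for A: C(44, 41) = 13244. By the Bertrand ballot formula (Cycle Lemma / reflection principle), the number of orderings in which A is strictly ahead of B throughout is (p − q)/(p + q) · C(p + q, p) = (41 − 3)/(41 + 3) · 13244 = 11438.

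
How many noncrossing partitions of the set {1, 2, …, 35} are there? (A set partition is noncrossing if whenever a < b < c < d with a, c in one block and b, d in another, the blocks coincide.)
C_35 = 3116285494907301262

These noncrossing partitions are counted by the Catalan number C_n = (1/(n + 1)) · C(2n, n). For n = 35: C_35 = (1/36) · C(70, 35) = 112186277816662845432/36 = 3116285494907301262.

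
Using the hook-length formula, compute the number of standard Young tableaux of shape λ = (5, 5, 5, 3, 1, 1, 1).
# SYT of shape (5, 5, 5, 3, 1, 1, 1) = 197520960

Hook-length formula: f^λ = n! / Π hook(c), product over all cells c of the Young diagram. For λ = (5, 5, 5, 3, 1, 1, 1), n = 21 boxes. Hook lengths by row (left-to-right, top-to-bottom): [11, 7, 6, 4, 3]; [10, 6, 5, 3, 2]; [9, 5, 4, 2, 1]; [6, 2, 1]; [3]; [2]; [1]. Product of hooks = 258660864000. So f^λ = 21! / 258660864000 = 51090942171709440000 / 258660864000 = 197520960.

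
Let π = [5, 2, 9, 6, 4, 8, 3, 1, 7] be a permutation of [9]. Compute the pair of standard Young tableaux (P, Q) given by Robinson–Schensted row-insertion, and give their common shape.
P = [1, 3, 7] / [2, 6, 8] / [4] / [5] / [9];  Q = [1, 3, 6] / [2, 4, 9] / [5] / [7] / [8];  common shape = (3, 3, 1, 1, 1)

Row-insert the values π_1, π_2, … into P one at a time, bumping the leftmost entry strictly greater than the inserted value down to the next row. The recording tableau Q records, in position (i, j), the step at which that cell was added to P.
  Insert 5 (step 1): P = [5];  Q = [1]
  Insert 2 (step 2): P = [2] / [5];  Q = [1] / [2]
  Insert 9 (step 3): P = [2, 9] / [5];  Q = [1, 3] / [2]
  Insert 6 (step 4): P = [2, 6] / [5, 9];  Q = [1, 3] / [2, 4]
  Insert 4 (step 5): P = [2, 4] / [5, 6] / [9];  Q = [1, 3] / [2, 4] / [5]
  Insert 8 (step 6): P = [2, 4, 8] / [5, 6] / [9];  Q = [1, 3, 6] / [2, 4] / [5]
  Insert 3 (step 7): P = [2, 3, 8] / [4, 6] / [5] / [9];  Q = [1, 3, 6] / [2, 4] / [5] / [7]
  Insert 1 (step 8): P = [1, 3, 8] / [2, 6] / [4] / [5] / [9];  Q = [1, 3, 6] / [2, 4] / [5] / [7] / [8]
  Insert 7 (step 9): P = [1, 3, 7] / [2, 6, 8] / [4] / [5] / [9];  Q = [1, 3, 6] / [2, 4, 9] / [5] / [7] / [8]
Final shape: (3, 3, 1, 1, 1).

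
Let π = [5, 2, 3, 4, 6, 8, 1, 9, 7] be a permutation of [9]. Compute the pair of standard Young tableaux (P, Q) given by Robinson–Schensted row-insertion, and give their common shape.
P = [1, 3, 4, 6, 7, 9] / [2, 8] / [5];  Q = [1, 3, 4, 5, 6, 8] / [2, 9] / [7];  common shape = (6, 2, 1)

Row-insert the values π_1, π_2, … into P one at a time, bumping the leftmost entry strictly greater than the inserted value down to the next row. The recording tableau Q records, in position (i, j), the step at which that cell was added to P.
  Insert 5 (step 1): P = [5];  Q = [1]
  Insert 2 (step 2): P = [2] / [5];  Q = [1] / [2]
  Insert 3 (step 3): P = [2, 3] / [5];  Q = [1, 3] / [2]
  Insert 4 (step 4): P = [2, 3, 4] / [5];  Q = [1, 3, 4] / [2]
  Insert 6 (step 5): P = [2, 3, 4, 6] / [5];  Q = [1, 3, 4, 5] / [2]
  Insert 8 (step 6): P = [2, 3, 4, 6, 8] / [5];  Q = [1, 3, 4, 5, 6] / [2]
  Insert 1 (step 7): P = [1, 3, 4, 6, 8] / [2] / [5];  Q = [1, 3, 4, 5, 6] / [2] / [7]
  Insert 9 (step 8): P = [1, 3, 4, 6, 8, 9] / [2] / [5];  Q = [1, 3, 4, 5, 6, 8] / [2] / [7]
  Insert 7 (step 9): P = [1, 3, 4, 6, 7, 9] / [2, 8] / [5];  Q = [1, 3, 4, 5, 6, 8] / [2, 9] / [7]
Final shape: (6, 2, 1).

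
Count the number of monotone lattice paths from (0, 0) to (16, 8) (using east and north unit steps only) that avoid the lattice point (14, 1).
Number of paths = 734931

Total paths from (0, 0) to (16, 8): C(24, 16) = 735471. Paths through (14, 1): (paths (0, 0) → (14, 1)) × (paths (14, 1) → (16, 8)) = C(15, 14) · C(9, 2) = 15 · 36 = 540. Avoidance count = 735471 − 540 = 734931.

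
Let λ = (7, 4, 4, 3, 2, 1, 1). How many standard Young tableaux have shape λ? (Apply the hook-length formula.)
# SYT of shape (7, 4, 4, 3, 2, 1, 1) = 4021640700

Hook-length formula: f^λ = n! / Π hook(c), product over all cells c of the Young diagram. For λ = (7, 4, 4, 3, 2, 1, 1), n = 22 boxes. Hook lengths by row (left-to-right, top-to-bottom): [13, 10, 8, 6, 3, 2, 1]; [9, 6, 4, 2]; [8, 5, 3, 1]; [6, 3, 1]; [4, 1]; [2]; [1]. Product of hooks = 279488102400. So f^λ = 22! / 279488102400 = 1124000727777607680000 / 279488102400 = 4021640700.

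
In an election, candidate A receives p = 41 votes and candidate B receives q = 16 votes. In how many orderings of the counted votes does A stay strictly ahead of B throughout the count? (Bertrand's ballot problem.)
Strict-lead orderings = 25395702341625

Total orderings of the 57 votes with 41 for A: C(57, 41) = 57902201338905. By the Bertrand ballot formula (Cycle Lemma / reflection principle), the number of orderings in which A is strictly ahead of B throughout is (p − q)/(p + q) · C(p + q, p) = (41 − 16)/(41 + 16) · 57902201338905 = 25395702341625.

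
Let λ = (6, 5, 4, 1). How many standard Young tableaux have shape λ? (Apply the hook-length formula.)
# SYT of shape (6, 5, 4, 1) = 292864

Hook-length formula: f^λ = n! / Π hook(c), product over all cells c of the Young diagram. For λ = (6, 5, 4, 1), n = 16 boxes. Hook lengths by row (left-to-right, top-to-bottom): [9, 7, 6, 5, 3, 1]; [7, 5, 4, 3, 1]; [5, 3, 2, 1]; [1]. Product of hooks = 71442000. So f^λ = 16! / 71442000 = 20922789888000 / 71442000 = 292864.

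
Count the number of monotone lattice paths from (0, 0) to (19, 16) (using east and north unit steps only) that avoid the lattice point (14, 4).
Number of paths = 4040993670

Total paths from (0, 0) to (19, 16): C(35, 19) = 4059928950. Paths through (14, 4): (paths (0, 0) → (14, 4)) × (paths (14, 4) → (19, 16)) = C(18, 14) · C(17, 5) = 3060 · 6188 = 18935280. Avoidance count = 4059928950 − 18935280 = 4040993670.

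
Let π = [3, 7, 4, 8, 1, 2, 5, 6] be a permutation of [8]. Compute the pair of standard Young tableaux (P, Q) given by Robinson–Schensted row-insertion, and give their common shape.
P = [1, 2, 5, 6] / [3, 4, 8] / [7];  Q = [1, 2, 4, 8] / [3, 6, 7] / [5];  common shape = (4, 3, 1)

Row-insert the values π_1, π_2, … into P one at a time, bumping the leftmost entry strictly greater than the inserted value down to the next row. The recording tableau Q records, in position (i, j), the step at which that cell was added to P.
  Insert 3 (step 1): P = [3];  Q = [1]
  Insert 7 (step 2): P = [3, 7];  Q = [1, 2]
  Insert 4 (step 3): P = [3, 4] / [7];  Q = [1, 2] / [3]
  Insert 8 (step 4): P = [3, 4, 8] / [7];  Q = [1, 2, 4] / [3]
  Insert 1 (step 5): P = [1, 4, 8] / [3] / [7];  Q = [1, 2, 4] / [3] / [5]
  Insert 2 (step 6): P = [1, 2, 8] / [3, 4] / [7];  Q = [1, 2, 4] / [3, 6] / [5]
  Insert 5 (step 7): P = [1, 2, 5] / [3, 4, 8] / [7];  Q = [1, 2, 4] / [3, 6, 7] / [5]
  Insert 6 (step 8): P = [1, 2, 5, 6] / [3, 4, 8] / [7];  Q = [1, 2, 4, 8] / [3, 6, 7] / [5]
Final shape: (4, 3, 1).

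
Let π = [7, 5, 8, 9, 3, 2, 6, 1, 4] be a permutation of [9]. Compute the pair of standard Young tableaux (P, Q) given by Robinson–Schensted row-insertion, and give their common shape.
P = [1, 4, 9] / [2, 6] / [3, 8] / [5] / [7];  Q = [1, 3, 4] / [2, 7] / [5, 9] / [6] / [8];  common shape = (3, 2, 2, 1, 1)

Row-insert the values π_1, π_2, … into P one at a time, bumping the leftmost entry strictly greater than the inserted value down to the next row. The recording tableau Q records, in position (i, j), the step at which that cell was added to P.
  Insert 7 (step 1): P = [7];  Q = [1]
  Insert 5 (step 2): P = [5] / [7];  Q = [1] / [2]
  Insert 8 (step 3): P = [5, 8] / [7];  Q = [1, 3] / [2]
  Insert 9 (step 4): P = [5, 8, 9] / [7];  Q = [1, 3, 4] / [2]
  Insert 3 (step 5): P = [3, 8, 9] / [5] / [7];  Q = [1, 3, 4] / [2] / [5]
  Insert 2 (step 6): P = [2, 8, 9] / [3] / [5] / [7];  Q = [1, 3, 4] / [2] / [5] / [6]
  Insert 6 (step 7): P = [2, 6, 9] / [3, 8] / [5] / [7];  Q = [1, 3, 4] / [2, 7] / [5] / [6]
  Insert 1 (step 8): P = [1, 6, 9] / [2, 8] / [3] / [5] / [7];  Q = [1, 3, 4] / [2, 7] / [5] / [6] / [8]
  Insert 4 (step 9): P = [1, 4, 9] / [2, 6] / [3, 8] / [5] / [7];  Q = [1, 3, 4] / [2, 7] / [5, 9] / [6] / [8]
Final shape: (3, 2, 2, 1, 1).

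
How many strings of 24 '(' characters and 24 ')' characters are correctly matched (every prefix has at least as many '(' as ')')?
C_24 = 1289904147324

These balanced parentheses are counted by the Catalan number C_n = (1/(n + 1)) · C(2n, n). For n = 24: C_24 = (1/25) · C(48, 24) = 32247603683100/25 = 1289904147324.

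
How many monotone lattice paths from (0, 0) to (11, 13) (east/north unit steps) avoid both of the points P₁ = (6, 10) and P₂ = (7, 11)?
Number of paths = 1810576

Inclusion–exclusion. Total paths: C(24, 11) = 2496144. Through P₁: C(16, 6)·C(8, 5) = 448448. Through P₂: C(18, 7)·C(6, 4) = 477360. Since P₁ is strictly southwest of P₂, a monotone path through both must visit P₁ then P₂; paths through both = C(16, 6)·C(2, 1)·C(6, 4) = 240240. Avoid both = 2496144 − 448448 − 477360 + 240240 = 1810576.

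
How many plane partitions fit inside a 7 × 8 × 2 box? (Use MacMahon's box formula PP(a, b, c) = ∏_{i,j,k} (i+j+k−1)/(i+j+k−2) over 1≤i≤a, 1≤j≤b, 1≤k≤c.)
PP(7, 8, 2) = 9202050

Evaluate the triple product over i = 1..7, j = 1..8, k = 1..2. The factors are (2/1) · (3/2) · (3/2) · (4/3) · (4/3) · (5/4) · (5/4) · (6/5) · … (112 factors total). The numerators and denominators telescope so the product is an integer; carrying out the multiplication exactly gives PP(7, 8, 2) = 9202050.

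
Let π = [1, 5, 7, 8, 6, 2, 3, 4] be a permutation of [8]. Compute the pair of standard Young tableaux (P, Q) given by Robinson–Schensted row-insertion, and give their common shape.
P = [1, 2, 3, 4] / [5, 6, 8] / [7];  Q = [1, 2, 3, 4] / [5, 7, 8] / [6];  common shape = (4, 3, 1)

Row-insert the values π_1, π_2, … into P one at a time, bumping the leftmost entry strictly greater than the inserted value down to the next row. The recording tableau Q records, in position (i, j), the step at which that cell was added to P.
  Insert 1 (step 1): P = [1];  Q = [1]
  Insert 5 (step 2): P = [1, 5];  Q = [1, 2]
  Insert 7 (step 3): P = [1, 5, 7];  Q = [1, 2, 3]
  Insert 8 (step 4): P = [1, 5, 7, 8];  Q = [1, 2, 3, 4]
  Insert 6 (step 5): P = [1, 5, 6, 8] / [7];  Q = [1, 2, 3, 4] / [5]
  Insert 2 (step 6): P = [1, 2, 6, 8] / [5] / [7];  Q = [1, 2, 3, 4] / [5] / [6]
  Insert 3 (step 7): P = [1, 2, 3, 8] / [5, 6] / [7];  Q = [1, 2, 3, 4] / [5, 7] / [6]
  Insert 4 (step 8): P = [1, 2, 3, 4] / [5, 6, 8] / [7];  Q = [1, 2, 3, 4] / [5, 7, 8] / [6]
Final shape: (4, 3, 1).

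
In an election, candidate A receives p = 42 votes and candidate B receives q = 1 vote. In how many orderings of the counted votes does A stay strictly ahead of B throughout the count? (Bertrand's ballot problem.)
Strict-lead orderings = 41

Total orderings of the 43 votes with 42 for A: C(43, 42) = 43. By the Bertrand ballot formula (Cycle Lemma / reflection principle), the number of orderings in which A is strictly ahead of B throughout is (p − q)/(p + q) · C(p + q, p) = (42 − 1)/(42 + 1) · 43 = 41.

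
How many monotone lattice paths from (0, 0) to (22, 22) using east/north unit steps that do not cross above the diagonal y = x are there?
C_22 = 91482563640

These NE paths below the diagonal are counted by the Catalan number C_n = (1/(n + 1)) · C(2n, n). For n = 22: C_22 = (1/23) · C(44, 22) = 2104098963720/23 = 91482563640.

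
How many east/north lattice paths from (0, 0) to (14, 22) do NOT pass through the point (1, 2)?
Number of paths = 2076797880

Total paths from (0, 0) to (14, 22): C(36, 14) = 3796297200. Paths through (1, 2): (paths (0, 0) → (1, 2)) × (paths (1, 2) → (14, 22)) = C(3, 1) · C(33, 13) = 3 · 573166440 = 1719499320. Avoidance count = 3796297200 − 1719499320 = 2076797880.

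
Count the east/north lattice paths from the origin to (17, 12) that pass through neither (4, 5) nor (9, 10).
Number of paths = 39400245

Inclusion–exclusion. Total paths: C(29, 17) = 51895935. Through P₁: C(9, 4)·C(20, 13) = 9767520. Through P₂: C(19, 9)·C(10, 8) = 4157010. Since P₁ is strictly southwest of P₂, a monotone path through both must visit P₁ then P₂; paths through both = C(9, 4)·C(10, 5)·C(10, 8) = 1428840. Avoid both = 51895935 − 9767520 − 4157010 + 1428840 = 39400245.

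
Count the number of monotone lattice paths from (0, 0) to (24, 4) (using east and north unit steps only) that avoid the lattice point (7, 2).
Number of paths = 14319

Total paths from (0, 0) to (24, 4): C(28, 24) = 20475. Paths through (7, 2): (paths (0, 0) → (7, 2)) × (paths (7, 2) → (24, 4)) = C(9, 7) · C(19, 17) = 36 · 171 = 6156. Avoidance count = 20475 − 6156 = 14319.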